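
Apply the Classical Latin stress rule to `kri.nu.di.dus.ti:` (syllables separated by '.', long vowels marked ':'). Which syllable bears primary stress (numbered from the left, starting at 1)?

Classical Latin: stress the penult if heavy (long vowel or closed), else the antepenult.
Weights: 3 di L, 4 dus H, 5 ti: H.
The penult (syllable 4, dus) is heavy, so it takes stress.
Stress on syllable 4: kri.nu.di.ˈdus.ti:.

4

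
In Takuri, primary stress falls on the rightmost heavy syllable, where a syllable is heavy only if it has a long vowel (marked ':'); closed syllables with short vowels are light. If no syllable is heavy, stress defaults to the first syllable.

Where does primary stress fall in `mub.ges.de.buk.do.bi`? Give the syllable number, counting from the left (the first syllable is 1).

1

Weights: 1 mub L, 2 ges L, 3 de L, 4 buk L, 5 do L, 6 bi L.
No heavy syllable in the domain; default to the first syllable = syllable 1.
Primary stress: syllable 1 → ˈmub.ges.de.buk.do.bi.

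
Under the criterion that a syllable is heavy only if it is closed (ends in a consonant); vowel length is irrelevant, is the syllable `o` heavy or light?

light

`o`: short vowel, open (no coda). Open (no coda) → light.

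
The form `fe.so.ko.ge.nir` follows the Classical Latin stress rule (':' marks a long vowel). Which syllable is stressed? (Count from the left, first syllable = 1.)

Classical Latin: stress the penult if heavy (long vowel or closed), else the antepenult.
Weights: 3 ko L, 4 ge L, 5 nir H.
The penult (syllable 4, ge) is light, so stress falls on the antepenult (syllable 3, ko).
Stress on syllable 3: fe.so.ˈko.ge.nir.

3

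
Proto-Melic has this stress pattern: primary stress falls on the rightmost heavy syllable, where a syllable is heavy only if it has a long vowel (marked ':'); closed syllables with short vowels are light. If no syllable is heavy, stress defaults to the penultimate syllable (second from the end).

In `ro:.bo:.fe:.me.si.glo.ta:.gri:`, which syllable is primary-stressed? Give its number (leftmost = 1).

8

Weights: 1 ro: H, 2 bo: H, 3 fe: H, 4 me L, 5 si L, 6 glo L, 7 ta: H, 8 gri: H.
Heavy syllables in the domain: 1, 2, 3, 7, 8. The rightmost is syllable 8 (gri:).
Primary stress: syllable 8 → ro:.bo:.fe:.me.si.glo.ta:.ˈgri:.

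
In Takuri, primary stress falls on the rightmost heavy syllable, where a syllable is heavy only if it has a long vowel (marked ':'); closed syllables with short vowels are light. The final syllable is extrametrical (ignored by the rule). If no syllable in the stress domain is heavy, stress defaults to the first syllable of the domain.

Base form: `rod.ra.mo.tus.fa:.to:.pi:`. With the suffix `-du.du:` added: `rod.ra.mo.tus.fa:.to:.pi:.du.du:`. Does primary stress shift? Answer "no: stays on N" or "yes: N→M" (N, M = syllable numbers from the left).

yes: 6→7

Base `rod.ra.mo.tus.fa:.to:.pi:` (7 syllables):
  The final syllable (7, pi:) is extrametrical; the stress domain is syllables 1–6.
  Weights: 1 rod L, 2 ra L, 3 mo L, 4 tus L, 5 fa: H, 6 to: H.
  Heavy syllables in the domain: 5, 6. The rightmost is syllable 6 (to:).
  → primary stress on syllable 6.
Suffixed `rod.ra.mo.tus.fa:.to:.pi:.du.du:` (9 syllables):
  The final syllable (9, du:) is extrametrical; the stress domain is syllables 1–8.
  Weights: 1 rod L, 2 ra L, 3 mo L, 4 tus L, 5 fa: H, 6 to: H, 7 pi: H, 8 du L.
  Heavy syllables in the domain: 5, 6, 7. The rightmost is syllable 7 (pi:).
  → primary stress on syllable 7.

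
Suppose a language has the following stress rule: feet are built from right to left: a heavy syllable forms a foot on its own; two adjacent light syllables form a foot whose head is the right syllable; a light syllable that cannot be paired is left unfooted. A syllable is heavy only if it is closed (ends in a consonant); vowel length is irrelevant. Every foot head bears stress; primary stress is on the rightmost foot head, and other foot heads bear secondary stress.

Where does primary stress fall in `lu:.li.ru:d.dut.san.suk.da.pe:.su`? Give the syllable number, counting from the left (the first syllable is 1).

Weights: 1 lu: L, 2 li L, 3 ru:d H, 4 dut H, 5 san H, 6 suk H, 7 da L, 8 pe: L, 9 su L.
Parse right to left (heavy = foot alone; LL = one foot; stranded L unfooted): (lu:.ˈli) (ˈru:d) (ˈdut) (ˈsan) (ˈsuk) da (pe:.ˈsu).
Foot heads: 2, 3, 4, 5, 6, 9.
Primary stress on the rightmost head = syllable 9.
Primary stress: syllable 9 → lu:.li.ru:d.dut.san.suk.da.pe:.ˈsu.

9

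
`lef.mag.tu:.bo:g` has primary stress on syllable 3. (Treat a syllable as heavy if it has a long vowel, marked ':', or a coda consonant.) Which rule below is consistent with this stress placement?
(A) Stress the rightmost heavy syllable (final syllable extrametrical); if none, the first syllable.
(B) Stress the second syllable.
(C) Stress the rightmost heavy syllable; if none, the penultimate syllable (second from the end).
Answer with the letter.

Rule A → syllable 3 ✓.
Rule B → syllable 2 (observed: 3).
Rule C → syllable 4 (observed: 3).

A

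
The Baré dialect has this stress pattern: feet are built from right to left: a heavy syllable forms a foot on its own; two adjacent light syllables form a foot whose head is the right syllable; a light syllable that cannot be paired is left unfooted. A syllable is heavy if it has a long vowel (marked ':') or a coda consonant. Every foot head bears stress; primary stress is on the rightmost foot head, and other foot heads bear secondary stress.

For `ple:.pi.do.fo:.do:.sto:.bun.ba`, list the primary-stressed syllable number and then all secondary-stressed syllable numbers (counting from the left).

primary 7, secondary 1, 3, 4, 5, 6

Weights: 1 ple: H, 2 pi L, 3 do L, 4 fo: H, 5 do: H, 6 sto: H, 7 bun H, 8 ba L.
Parse right to left (heavy = foot alone; LL = one foot; stranded L unfooted): (ˈple:) (pi.ˈdo) (ˈfo:) (ˈdo:) (ˈsto:) (ˈbun) ba.
Foot heads: 1, 3, 4, 5, 6, 7.
Primary stress on the rightmost head = syllable 7.
Secondary stress on 1, 3, 4, 5, 6: ˌple:.pi.ˌdo.ˌfo:.ˌdo:.ˌsto:.ˈbun.ba.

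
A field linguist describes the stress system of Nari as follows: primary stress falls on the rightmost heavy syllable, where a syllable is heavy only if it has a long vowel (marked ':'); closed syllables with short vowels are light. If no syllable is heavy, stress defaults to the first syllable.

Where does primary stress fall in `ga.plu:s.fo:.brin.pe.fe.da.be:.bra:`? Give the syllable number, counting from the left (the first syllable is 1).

Weights: 1 ga L, 2 plu:s H, 3 fo: H, 4 brin L, 5 pe L, 6 fe L, 7 da L, 8 be: H, 9 bra: H.
Heavy syllables in the domain: 2, 3, 8, 9. The rightmost is syllable 9 (bra:).
Primary stress: syllable 9 → ga.plu:s.fo:.brin.pe.fe.da.be:.ˈbra:.

9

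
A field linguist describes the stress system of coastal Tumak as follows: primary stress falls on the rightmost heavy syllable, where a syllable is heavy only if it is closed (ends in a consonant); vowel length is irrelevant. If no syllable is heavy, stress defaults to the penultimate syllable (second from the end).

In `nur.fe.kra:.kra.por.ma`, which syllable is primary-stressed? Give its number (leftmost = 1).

Weights: 1 nur H, 2 fe L, 3 kra: L, 4 kra L, 5 por H, 6 ma L.
Heavy syllables in the domain: 1, 5. The rightmost is syllable 5 (por).
Primary stress: syllable 5 → nur.fe.kra:.kra.ˈpor.ma.

5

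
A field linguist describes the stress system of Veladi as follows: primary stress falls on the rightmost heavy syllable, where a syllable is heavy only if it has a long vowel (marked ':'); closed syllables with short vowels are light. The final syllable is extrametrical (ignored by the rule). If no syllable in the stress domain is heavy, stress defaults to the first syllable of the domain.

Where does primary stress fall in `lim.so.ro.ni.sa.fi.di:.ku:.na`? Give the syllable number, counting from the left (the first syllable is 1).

8

The final syllable (9, na) is extrametrical; the stress domain is syllables 1–8.
Weights: 1 lim L, 2 so L, 3 ro L, 4 ni L, 5 sa L, 6 fi L, 7 di: H, 8 ku: H.
Heavy syllables in the domain: 7, 8. The rightmost is syllable 8 (ku:).
Primary stress: syllable 8 → lim.so.ro.ni.sa.fi.di:.ˈku:.na.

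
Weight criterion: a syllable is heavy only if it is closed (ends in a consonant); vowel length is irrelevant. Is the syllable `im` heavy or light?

heavy

`im`: short vowel, closed (coda /m/). Closed (coda /m/) → heavy.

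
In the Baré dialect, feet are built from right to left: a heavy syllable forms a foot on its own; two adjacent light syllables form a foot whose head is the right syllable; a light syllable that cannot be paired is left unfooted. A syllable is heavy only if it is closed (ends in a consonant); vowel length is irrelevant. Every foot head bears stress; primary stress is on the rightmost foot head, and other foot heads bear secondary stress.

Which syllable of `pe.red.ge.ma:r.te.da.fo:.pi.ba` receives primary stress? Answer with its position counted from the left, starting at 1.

Weights: 1 pe L, 2 red H, 3 ge L, 4 ma:r H, 5 te L, 6 da L, 7 fo: L, 8 pi L, 9 ba L.
Parse right to left (heavy = foot alone; LL = one foot; stranded L unfooted): pe (ˈred) ge (ˈma:r) te (da.ˈfo:) (pi.ˈba).
Foot heads: 2, 4, 7, 9.
Primary stress on the rightmost head = syllable 9.
Primary stress: syllable 9 → pe.red.ge.ma:r.te.da.fo:.pi.ˈba.

9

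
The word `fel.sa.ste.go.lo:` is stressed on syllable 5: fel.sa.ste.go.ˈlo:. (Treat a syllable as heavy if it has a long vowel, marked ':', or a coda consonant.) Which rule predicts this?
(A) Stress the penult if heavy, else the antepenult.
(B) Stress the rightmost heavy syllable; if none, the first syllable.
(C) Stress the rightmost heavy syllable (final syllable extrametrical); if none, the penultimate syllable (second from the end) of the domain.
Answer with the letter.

B

Rule A → syllable 3 (observed: 5).
Rule B → syllable 5 ✓.
Rule C → syllable 1 (observed: 5).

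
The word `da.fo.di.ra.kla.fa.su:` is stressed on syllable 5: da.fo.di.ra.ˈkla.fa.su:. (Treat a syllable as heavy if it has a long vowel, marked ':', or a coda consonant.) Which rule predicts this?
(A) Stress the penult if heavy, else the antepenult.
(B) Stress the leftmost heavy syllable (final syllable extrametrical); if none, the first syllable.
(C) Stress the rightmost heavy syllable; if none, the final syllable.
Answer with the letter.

A

Rule A → syllable 5 ✓.
Rule B → syllable 1 (observed: 5).
Rule C → syllable 7 (observed: 5).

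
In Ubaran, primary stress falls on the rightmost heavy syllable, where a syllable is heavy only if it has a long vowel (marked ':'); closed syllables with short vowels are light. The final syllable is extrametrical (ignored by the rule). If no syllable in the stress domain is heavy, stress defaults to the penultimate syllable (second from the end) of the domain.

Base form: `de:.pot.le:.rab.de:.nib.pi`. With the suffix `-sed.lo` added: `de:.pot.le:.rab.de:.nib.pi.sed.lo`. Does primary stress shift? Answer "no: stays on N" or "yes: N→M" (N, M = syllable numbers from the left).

no: stays on 5

Base `de:.pot.le:.rab.de:.nib.pi` (7 syllables):
  The final syllable (7, pi) is extrametrical; the stress domain is syllables 1–6.
  Weights: 1 de: H, 2 pot L, 3 le: H, 4 rab L, 5 de: H, 6 nib L.
  Heavy syllables in the domain: 1, 3, 5. The rightmost is syllable 5 (de:).
  → primary stress on syllable 5.
Suffixed `de:.pot.le:.rab.de:.nib.pi.sed.lo` (9 syllables):
  The final syllable (9, lo) is extrametrical; the stress domain is syllables 1–8.
  Weights: 1 de: H, 2 pot L, 3 le: H, 4 rab L, 5 de: H, 6 nib L, 7 pi L, 8 sed L.
  Heavy syllables in the domain: 1, 3, 5. The rightmost is syllable 5 (de:).
  → primary stress on syllable 5.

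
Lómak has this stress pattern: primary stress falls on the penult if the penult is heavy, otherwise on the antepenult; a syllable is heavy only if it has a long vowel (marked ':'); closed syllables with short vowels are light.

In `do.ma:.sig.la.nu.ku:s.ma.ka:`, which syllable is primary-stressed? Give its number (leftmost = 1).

Weights: 6 ku:s H, 7 ma L, 8 ka: H.
The penult (syllable 7, ma) is light, so stress falls on the antepenult (syllable 6, ku:s).
Primary stress: syllable 6 → do.ma:.sig.la.nu.ˈku:s.ma.ka:.

6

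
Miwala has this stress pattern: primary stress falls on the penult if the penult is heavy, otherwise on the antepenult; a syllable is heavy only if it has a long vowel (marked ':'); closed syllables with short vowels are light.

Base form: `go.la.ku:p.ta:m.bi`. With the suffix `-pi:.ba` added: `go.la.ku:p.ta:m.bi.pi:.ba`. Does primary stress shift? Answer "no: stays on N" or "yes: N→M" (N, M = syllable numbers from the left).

Base `go.la.ku:p.ta:m.bi` (5 syllables):
  Weights: 3 ku:p H, 4 ta:m H, 5 bi L.
  The penult (syllable 4, ta:m) is heavy, so it takes stress.
  → primary stress on syllable 4.
Suffixed `go.la.ku:p.ta:m.bi.pi:.ba` (7 syllables):
  Weights: 5 bi L, 6 pi: H, 7 ba L.
  The penult (syllable 6, pi:) is heavy, so it takes stress.
  → primary stress on syllable 6.

yes: 4→6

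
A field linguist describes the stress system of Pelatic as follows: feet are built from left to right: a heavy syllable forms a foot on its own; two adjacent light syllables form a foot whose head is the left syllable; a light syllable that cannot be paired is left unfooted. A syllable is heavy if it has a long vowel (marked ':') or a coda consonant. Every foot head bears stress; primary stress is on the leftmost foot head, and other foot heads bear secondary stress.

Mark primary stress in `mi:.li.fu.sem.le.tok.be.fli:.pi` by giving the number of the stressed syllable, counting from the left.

1

Weights: 1 mi: H, 2 li L, 3 fu L, 4 sem H, 5 le L, 6 tok H, 7 be L, 8 fli: H, 9 pi L.
Parse left to right (heavy = foot alone; LL = one foot; stranded L unfooted): (ˈmi:) (ˈli.fu) (ˈsem) le (ˈtok) be (ˈfli:) pi.
Foot heads: 1, 2, 4, 6, 8.
Primary stress on the leftmost head = syllable 1.
Primary stress: syllable 1 → ˈmi:.li.fu.sem.le.tok.be.fli:.pi.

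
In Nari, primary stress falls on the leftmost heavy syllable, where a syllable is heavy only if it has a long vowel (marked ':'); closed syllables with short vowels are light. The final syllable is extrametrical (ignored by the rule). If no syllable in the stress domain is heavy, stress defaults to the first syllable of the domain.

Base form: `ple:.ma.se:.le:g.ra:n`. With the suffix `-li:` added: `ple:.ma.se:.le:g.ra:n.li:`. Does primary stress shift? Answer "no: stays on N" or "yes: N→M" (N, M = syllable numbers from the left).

no: stays on 1

Base `ple:.ma.se:.le:g.ra:n` (5 syllables):
  The final syllable (5, ra:n) is extrametrical; the stress domain is syllables 1–4.
  Weights: 1 ple: H, 2 ma L, 3 se: H, 4 le:g H.
  Heavy syllables in the domain: 1, 3, 4. The leftmost is syllable 1 (ple:).
  → primary stress on syllable 1.
Suffixed `ple:.ma.se:.le:g.ra:n.li:` (6 syllables):
  The final syllable (6, li:) is extrametrical; the stress domain is syllables 1–5.
  Weights: 1 ple: H, 2 ma L, 3 se: H, 4 le:g H, 5 ra:n H.
  Heavy syllables in the domain: 1, 3, 4, 5. The leftmost is syllable 1 (ple:).
  → primary stress on syllable 1.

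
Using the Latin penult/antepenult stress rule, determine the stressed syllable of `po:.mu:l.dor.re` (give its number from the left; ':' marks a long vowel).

3

Classical Latin: stress the penult if heavy (long vowel or closed), else the antepenult.
Weights: 2 mu:l H, 3 dor H, 4 re L.
The penult (syllable 3, dor) is heavy, so it takes stress.
Stress on syllable 3: po:.mu:l.ˈdor.re.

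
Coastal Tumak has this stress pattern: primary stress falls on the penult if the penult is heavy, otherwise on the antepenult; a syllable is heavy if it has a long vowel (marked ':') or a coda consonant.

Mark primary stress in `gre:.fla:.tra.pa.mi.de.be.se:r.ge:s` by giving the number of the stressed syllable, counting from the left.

Weights: 7 be L, 8 se:r H, 9 ge:s H.
The penult (syllable 8, se:r) is heavy, so it takes stress.
Primary stress: syllable 8 → gre:.fla:.tra.pa.mi.de.be.ˈse:r.ge:s.

8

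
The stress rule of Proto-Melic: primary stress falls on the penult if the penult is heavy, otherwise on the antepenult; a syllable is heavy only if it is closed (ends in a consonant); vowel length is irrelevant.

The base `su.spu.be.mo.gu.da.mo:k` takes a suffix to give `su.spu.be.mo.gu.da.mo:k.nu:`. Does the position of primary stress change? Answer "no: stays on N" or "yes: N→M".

yes: 5→7

Base `su.spu.be.mo.gu.da.mo:k` (7 syllables):
  Weights: 5 gu L, 6 da L, 7 mo:k H.
  The penult (syllable 6, da) is light, so stress falls on the antepenult (syllable 5, gu).
  → primary stress on syllable 5.
Suffixed `su.spu.be.mo.gu.da.mo:k.nu:` (8 syllables):
  Weights: 6 da L, 7 mo:k H, 8 nu: L.
  The penult (syllable 7, mo:k) is heavy, so it takes stress.
  → primary stress on syllable 7.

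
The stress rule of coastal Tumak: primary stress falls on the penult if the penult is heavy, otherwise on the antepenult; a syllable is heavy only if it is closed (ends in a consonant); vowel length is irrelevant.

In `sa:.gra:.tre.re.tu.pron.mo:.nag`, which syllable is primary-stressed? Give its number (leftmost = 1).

6

Weights: 6 pron H, 7 mo: L, 8 nag H.
The penult (syllable 7, mo:) is light, so stress falls on the antepenult (syllable 6, pron).
Primary stress: syllable 6 → sa:.gra:.tre.re.tu.ˈpron.mo:.nag.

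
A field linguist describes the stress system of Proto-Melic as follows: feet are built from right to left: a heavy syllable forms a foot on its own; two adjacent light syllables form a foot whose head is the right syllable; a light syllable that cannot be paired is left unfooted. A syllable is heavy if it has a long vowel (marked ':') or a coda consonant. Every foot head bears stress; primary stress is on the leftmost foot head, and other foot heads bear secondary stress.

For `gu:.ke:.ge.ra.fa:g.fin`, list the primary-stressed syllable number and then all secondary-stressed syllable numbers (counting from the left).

primary 1, secondary 2, 4, 5, 6

Weights: 1 gu: H, 2 ke: H, 3 ge L, 4 ra L, 5 fa:g H, 6 fin H.
Parse right to left (heavy = foot alone; LL = one foot; stranded L unfooted): (ˈgu:) (ˈke:) (ge.ˈra) (ˈfa:g) (ˈfin).
Foot heads: 1, 2, 4, 5, 6.
Primary stress on the leftmost head = syllable 1.
Secondary stress on 2, 4, 5, 6: ˈgu:.ˌke:.ge.ˌra.ˌfa:g.ˌfin.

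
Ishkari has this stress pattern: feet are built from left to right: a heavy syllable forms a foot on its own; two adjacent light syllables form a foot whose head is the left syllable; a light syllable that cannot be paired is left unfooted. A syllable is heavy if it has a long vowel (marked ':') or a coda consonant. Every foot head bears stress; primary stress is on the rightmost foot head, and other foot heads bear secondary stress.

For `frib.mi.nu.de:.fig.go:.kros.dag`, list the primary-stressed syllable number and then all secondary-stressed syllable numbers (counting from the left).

Weights: 1 frib H, 2 mi L, 3 nu L, 4 de: H, 5 fig H, 6 go: H, 7 kros H, 8 dag H.
Parse left to right (heavy = foot alone; LL = one foot; stranded L unfooted): (ˈfrib) (ˈmi.nu) (ˈde:) (ˈfig) (ˈgo:) (ˈkros) (ˈdag).
Foot heads: 1, 2, 4, 5, 6, 7, 8.
Primary stress on the rightmost head = syllable 8.
Secondary stress on 1, 2, 4, 5, 6, 7: ˌfrib.ˌmi.nu.ˌde:.ˌfig.ˌgo:.ˌkros.ˈdag.

primary 8, secondary 1, 2, 4, 5, 6, 7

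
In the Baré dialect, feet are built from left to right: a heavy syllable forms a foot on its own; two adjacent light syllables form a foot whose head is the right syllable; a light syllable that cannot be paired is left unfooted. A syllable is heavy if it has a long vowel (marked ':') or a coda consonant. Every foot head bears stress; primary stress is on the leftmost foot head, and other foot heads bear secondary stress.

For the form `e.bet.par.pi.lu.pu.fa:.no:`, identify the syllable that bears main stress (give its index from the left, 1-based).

Weights: 1 e L, 2 bet H, 3 par H, 4 pi L, 5 lu L, 6 pu L, 7 fa: H, 8 no: H.
Parse left to right (heavy = foot alone; LL = one foot; stranded L unfooted): e (ˈbet) (ˈpar) (pi.ˈlu) pu (ˈfa:) (ˈno:).
Foot heads: 2, 3, 5, 7, 8.
Primary stress on the leftmost head = syllable 2.
Primary stress: syllable 2 → e.ˈbet.par.pi.lu.pu.fa:.no:.

2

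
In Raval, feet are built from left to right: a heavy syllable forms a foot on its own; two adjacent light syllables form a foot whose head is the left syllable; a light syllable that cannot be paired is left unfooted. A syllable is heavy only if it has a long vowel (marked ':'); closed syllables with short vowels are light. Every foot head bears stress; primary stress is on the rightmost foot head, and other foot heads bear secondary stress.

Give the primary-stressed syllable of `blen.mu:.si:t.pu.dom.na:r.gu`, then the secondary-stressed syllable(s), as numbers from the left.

primary 6, secondary 2, 3, 4

Weights: 1 blen L, 2 mu: H, 3 si:t H, 4 pu L, 5 dom L, 6 na:r H, 7 gu L.
Parse left to right (heavy = foot alone; LL = one foot; stranded L unfooted): blen (ˈmu:) (ˈsi:t) (ˈpu.dom) (ˈna:r) gu.
Foot heads: 2, 3, 4, 6.
Primary stress on the rightmost head = syllable 6.
Secondary stress on 2, 3, 4: blen.ˌmu:.ˌsi:t.ˌpu.dom.ˈna:r.gu.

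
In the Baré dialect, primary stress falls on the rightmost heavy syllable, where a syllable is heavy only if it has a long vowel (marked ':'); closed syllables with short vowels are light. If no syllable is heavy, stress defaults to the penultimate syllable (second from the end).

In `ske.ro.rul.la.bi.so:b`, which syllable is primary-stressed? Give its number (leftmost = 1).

Weights: 1 ske L, 2 ro L, 3 rul L, 4 la L, 5 bi L, 6 so:b H.
Heavy syllables in the domain: 6. The rightmost is syllable 6 (so:b).
Primary stress: syllable 6 → ske.ro.rul.la.bi.ˈso:b.

6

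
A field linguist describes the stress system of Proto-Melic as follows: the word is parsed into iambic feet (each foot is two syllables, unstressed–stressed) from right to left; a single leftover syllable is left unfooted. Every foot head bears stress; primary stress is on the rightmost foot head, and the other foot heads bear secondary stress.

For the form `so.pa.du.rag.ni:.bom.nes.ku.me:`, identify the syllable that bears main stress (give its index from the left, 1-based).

9

Parse right to left into iambic (σˈσ) feet: so (pa.ˈdu) (rag.ˈni:) (bom.ˈnes) (ku.ˈme:). Syllable 1 is left unfooted.
Foot heads (stressed positions): 3, 5, 7, 9.
End Rule Rightmost: primary stress on the rightmost head = syllable 9.
Primary stress: syllable 9 → so.pa.du.rag.ni:.bom.nes.ku.ˈme:.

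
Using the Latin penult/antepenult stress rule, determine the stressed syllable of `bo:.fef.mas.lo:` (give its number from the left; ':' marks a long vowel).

Classical Latin: stress the penult if heavy (long vowel or closed), else the antepenult.
Weights: 2 fef H, 3 mas H, 4 lo: H.
The penult (syllable 3, mas) is heavy, so it takes stress.
Stress on syllable 3: bo:.fef.ˈmas.lo:.

3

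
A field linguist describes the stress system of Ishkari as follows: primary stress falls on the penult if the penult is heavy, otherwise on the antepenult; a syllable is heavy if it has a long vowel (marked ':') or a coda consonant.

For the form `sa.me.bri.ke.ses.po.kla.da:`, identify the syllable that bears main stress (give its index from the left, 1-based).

6

Weights: 6 po L, 7 kla L, 8 da: H.
The penult (syllable 7, kla) is light, so stress falls on the antepenult (syllable 6, po).
Primary stress: syllable 6 → sa.me.bri.ke.ses.ˈpo.kla.da:.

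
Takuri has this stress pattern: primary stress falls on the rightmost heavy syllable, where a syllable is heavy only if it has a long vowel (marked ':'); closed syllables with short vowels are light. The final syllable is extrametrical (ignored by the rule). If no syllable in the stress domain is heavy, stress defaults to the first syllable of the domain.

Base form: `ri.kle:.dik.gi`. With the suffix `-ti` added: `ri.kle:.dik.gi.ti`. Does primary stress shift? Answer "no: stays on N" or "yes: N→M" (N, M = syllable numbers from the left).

no: stays on 2

Base `ri.kle:.dik.gi` (4 syllables):
  The final syllable (4, gi) is extrametrical; the stress domain is syllables 1–3.
  Weights: 1 ri L, 2 kle: H, 3 dik L.
  Heavy syllables in the domain: 2. The rightmost is syllable 2 (kle:).
  → primary stress on syllable 2.
Suffixed `ri.kle:.dik.gi.ti` (5 syllables):
  The final syllable (5, ti) is extrametrical; the stress domain is syllables 1–4.
  Weights: 1 ri L, 2 kle: H, 3 dik L, 4 gi L.
  Heavy syllables in the domain: 2. The rightmost is syllable 2 (kle:).
  → primary stress on syllable 2.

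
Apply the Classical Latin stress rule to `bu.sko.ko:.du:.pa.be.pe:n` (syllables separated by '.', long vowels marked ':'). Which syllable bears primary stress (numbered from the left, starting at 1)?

5

Classical Latin: stress the penult if heavy (long vowel or closed), else the antepenult.
Weights: 5 pa L, 6 be L, 7 pe:n H.
The penult (syllable 6, be) is light, so stress falls on the antepenult (syllable 5, pa).
Stress on syllable 5: bu.sko.ko:.du:.ˈpa.be.pe:n.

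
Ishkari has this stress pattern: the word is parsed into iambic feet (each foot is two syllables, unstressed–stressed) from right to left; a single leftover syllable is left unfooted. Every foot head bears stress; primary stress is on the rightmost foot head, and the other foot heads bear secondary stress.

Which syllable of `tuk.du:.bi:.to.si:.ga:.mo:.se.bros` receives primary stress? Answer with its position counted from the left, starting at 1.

Parse right to left into iambic (σˈσ) feet: tuk (du:.ˈbi:) (to.ˈsi:) (ga:.ˈmo:) (se.ˈbros). Syllable 1 is left unfooted.
Foot heads (stressed positions): 3, 5, 7, 9.
End Rule Rightmost: primary stress on the rightmost head = syllable 9.
Primary stress: syllable 9 → tuk.du:.bi:.to.si:.ga:.mo:.se.ˈbros.

9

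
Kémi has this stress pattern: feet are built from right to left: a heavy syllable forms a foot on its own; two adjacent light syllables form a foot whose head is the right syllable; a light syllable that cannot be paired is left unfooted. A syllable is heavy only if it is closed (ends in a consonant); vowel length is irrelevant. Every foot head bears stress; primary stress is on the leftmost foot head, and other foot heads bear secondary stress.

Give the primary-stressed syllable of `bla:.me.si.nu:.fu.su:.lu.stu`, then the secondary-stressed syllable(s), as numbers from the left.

Weights: 1 bla: L, 2 me L, 3 si L, 4 nu: L, 5 fu L, 6 su: L, 7 lu L, 8 stu L.
Parse right to left (heavy = foot alone; LL = one foot; stranded L unfooted): (bla:.ˈme) (si.ˈnu:) (fu.ˈsu:) (lu.ˈstu).
Foot heads: 2, 4, 6, 8.
Primary stress on the leftmost head = syllable 2.
Secondary stress on 4, 6, 8: bla:.ˈme.si.ˌnu:.fu.ˌsu:.lu.ˌstu.

primary 2, secondary 4, 6, 8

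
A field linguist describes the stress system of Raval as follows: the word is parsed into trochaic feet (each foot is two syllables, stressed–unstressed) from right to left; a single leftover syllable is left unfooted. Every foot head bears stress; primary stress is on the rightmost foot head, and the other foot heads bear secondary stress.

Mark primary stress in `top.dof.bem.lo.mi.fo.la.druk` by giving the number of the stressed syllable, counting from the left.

7

Parse right to left into trochaic (ˈσσ) feet: (ˈtop.dof) (ˈbem.lo) (ˈmi.fo) (ˈla.druk).
Foot heads (stressed positions): 1, 3, 5, 7.
End Rule Rightmost: primary stress on the rightmost head = syllable 7.
Primary stress: syllable 7 → top.dof.bem.lo.mi.fo.ˈla.druk.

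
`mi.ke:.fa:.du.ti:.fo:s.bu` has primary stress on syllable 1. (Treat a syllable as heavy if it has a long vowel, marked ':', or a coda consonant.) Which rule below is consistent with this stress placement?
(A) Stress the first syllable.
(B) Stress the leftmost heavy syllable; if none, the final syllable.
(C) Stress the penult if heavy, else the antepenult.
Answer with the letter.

Rule A → syllable 1 ✓.
Rule B → syllable 2 (observed: 1).
Rule C → syllable 6 (observed: 1).

A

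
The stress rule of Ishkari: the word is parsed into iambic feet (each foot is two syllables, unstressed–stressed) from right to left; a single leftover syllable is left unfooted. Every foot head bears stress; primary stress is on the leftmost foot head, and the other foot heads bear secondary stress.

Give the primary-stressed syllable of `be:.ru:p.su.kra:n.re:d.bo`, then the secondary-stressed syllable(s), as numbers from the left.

Parse right to left into iambic (σˈσ) feet: (be:.ˈru:p) (su.ˈkra:n) (re:d.ˈbo).
Foot heads (stressed positions): 2, 4, 6.
End Rule Leftmost: primary stress on the leftmost head = syllable 2.
Secondary stress on 4, 6: be:.ˈru:p.su.ˌkra:n.re:d.ˌbo.

primary 2, secondary 4, 6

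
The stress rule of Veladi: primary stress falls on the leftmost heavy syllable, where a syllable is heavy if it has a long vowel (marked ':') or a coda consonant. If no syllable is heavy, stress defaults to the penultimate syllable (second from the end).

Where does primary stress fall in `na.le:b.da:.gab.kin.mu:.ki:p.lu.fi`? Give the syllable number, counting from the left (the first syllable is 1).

2

Weights: 1 na L, 2 le:b H, 3 da: H, 4 gab H, 5 kin H, 6 mu: H, 7 ki:p H, 8 lu L, 9 fi L.
Heavy syllables in the domain: 2, 3, 4, 5, 6, 7. The leftmost is syllable 2 (le:b).
Primary stress: syllable 2 → na.ˈle:b.da:.gab.kin.mu:.ki:p.lu.fi.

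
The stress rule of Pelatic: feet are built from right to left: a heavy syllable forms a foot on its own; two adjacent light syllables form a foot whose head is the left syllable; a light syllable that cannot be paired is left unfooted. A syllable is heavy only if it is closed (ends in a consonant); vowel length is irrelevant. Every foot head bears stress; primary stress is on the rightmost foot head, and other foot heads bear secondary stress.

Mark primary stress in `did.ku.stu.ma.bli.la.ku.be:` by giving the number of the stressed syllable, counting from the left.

7

Weights: 1 did H, 2 ku L, 3 stu L, 4 ma L, 5 bli L, 6 la L, 7 ku L, 8 be: L.
Parse right to left (heavy = foot alone; LL = one foot; stranded L unfooted): (ˈdid) ku (ˈstu.ma) (ˈbli.la) (ˈku.be:).
Foot heads: 1, 3, 5, 7.
Primary stress on the rightmost head = syllable 7.
Primary stress: syllable 7 → did.ku.stu.ma.bli.la.ˈku.be:.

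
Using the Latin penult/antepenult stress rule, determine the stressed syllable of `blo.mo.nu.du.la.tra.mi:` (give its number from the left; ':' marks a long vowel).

5

Classical Latin: stress the penult if heavy (long vowel or closed), else the antepenult.
Weights: 5 la L, 6 tra L, 7 mi: H.
The penult (syllable 6, tra) is light, so stress falls on the antepenult (syllable 5, la).
Stress on syllable 5: blo.mo.nu.du.ˈla.tra.mi:.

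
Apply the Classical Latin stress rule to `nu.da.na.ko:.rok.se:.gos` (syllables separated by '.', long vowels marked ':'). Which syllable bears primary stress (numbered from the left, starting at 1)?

Classical Latin: stress the penult if heavy (long vowel or closed), else the antepenult.
Weights: 5 rok H, 6 se: H, 7 gos H.
The penult (syllable 6, se:) is heavy, so it takes stress.
Stress on syllable 6: nu.da.na.ko:.rok.ˈse:.gos.

6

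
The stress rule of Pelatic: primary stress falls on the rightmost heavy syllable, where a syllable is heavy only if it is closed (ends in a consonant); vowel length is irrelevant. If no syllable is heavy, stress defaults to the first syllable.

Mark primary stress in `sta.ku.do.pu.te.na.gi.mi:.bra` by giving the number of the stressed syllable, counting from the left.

1

Weights: 1 sta L, 2 ku L, 3 do L, 4 pu L, 5 te L, 6 na L, 7 gi L, 8 mi: L, 9 bra L.
No heavy syllable in the domain; default to the first syllable = syllable 1.
Primary stress: syllable 1 → ˈsta.ku.do.pu.te.na.gi.mi:.bra.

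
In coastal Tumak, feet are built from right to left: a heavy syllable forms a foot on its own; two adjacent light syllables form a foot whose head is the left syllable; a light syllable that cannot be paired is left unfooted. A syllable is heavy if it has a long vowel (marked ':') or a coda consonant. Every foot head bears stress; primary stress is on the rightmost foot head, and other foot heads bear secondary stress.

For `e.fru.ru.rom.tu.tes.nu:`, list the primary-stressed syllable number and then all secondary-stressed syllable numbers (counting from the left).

Weights: 1 e L, 2 fru L, 3 ru L, 4 rom H, 5 tu L, 6 tes H, 7 nu: H.
Parse right to left (heavy = foot alone; LL = one foot; stranded L unfooted): e (ˈfru.ru) (ˈrom) tu (ˈtes) (ˈnu:).
Foot heads: 2, 4, 6, 7.
Primary stress on the rightmost head = syllable 7.
Secondary stress on 2, 4, 6: e.ˌfru.ru.ˌrom.tu.ˌtes.ˈnu:.

primary 7, secondary 2, 4, 6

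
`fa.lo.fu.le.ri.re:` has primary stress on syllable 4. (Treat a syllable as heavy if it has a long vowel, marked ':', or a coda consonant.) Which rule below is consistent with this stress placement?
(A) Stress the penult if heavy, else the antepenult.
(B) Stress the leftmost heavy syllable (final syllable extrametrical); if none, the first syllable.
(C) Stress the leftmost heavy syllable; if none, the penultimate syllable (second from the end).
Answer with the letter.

A

Rule A → syllable 4 ✓.
Rule B → syllable 1 (observed: 4).
Rule C → syllable 6 (observed: 4).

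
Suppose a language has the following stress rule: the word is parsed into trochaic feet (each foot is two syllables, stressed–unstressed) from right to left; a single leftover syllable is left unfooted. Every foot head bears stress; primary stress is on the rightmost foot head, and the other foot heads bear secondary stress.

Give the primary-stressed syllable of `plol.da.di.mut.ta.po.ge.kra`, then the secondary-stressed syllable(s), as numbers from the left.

Parse right to left into trochaic (ˈσσ) feet: (ˈplol.da) (ˈdi.mut) (ˈta.po) (ˈge.kra).
Foot heads (stressed positions): 1, 3, 5, 7.
End Rule Rightmost: primary stress on the rightmost head = syllable 7.
Secondary stress on 1, 3, 5: ˌplol.da.ˌdi.mut.ˌta.po.ˈge.kra.

primary 7, secondary 1, 3, 5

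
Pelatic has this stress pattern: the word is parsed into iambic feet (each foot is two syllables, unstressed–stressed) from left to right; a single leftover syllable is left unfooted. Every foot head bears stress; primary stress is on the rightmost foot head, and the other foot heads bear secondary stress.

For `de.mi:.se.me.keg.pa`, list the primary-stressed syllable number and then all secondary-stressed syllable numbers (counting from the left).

primary 6, secondary 2, 4

Parse left to right into iambic (σˈσ) feet: (de.ˈmi:) (se.ˈme) (keg.ˈpa).
Foot heads (stressed positions): 2, 4, 6.
End Rule Rightmost: primary stress on the rightmost head = syllable 6.
Secondary stress on 2, 4: de.ˌmi:.se.ˌme.keg.ˈpa.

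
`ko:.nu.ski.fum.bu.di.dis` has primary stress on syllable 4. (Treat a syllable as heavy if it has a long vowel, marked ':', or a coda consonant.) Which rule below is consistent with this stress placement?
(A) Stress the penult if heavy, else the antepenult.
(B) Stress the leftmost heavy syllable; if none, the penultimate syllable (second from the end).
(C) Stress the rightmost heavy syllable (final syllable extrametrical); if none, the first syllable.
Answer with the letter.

Rule A → syllable 5 (observed: 4).
Rule B → syllable 1 (observed: 4).
Rule C → syllable 4 ✓.

C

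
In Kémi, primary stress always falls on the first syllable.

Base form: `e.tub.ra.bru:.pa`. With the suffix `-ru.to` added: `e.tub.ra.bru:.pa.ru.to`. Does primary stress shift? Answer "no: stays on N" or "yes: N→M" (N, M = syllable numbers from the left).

no: stays on 1

Base `e.tub.ra.bru:.pa` (5 syllables):
  The word has 5 syllables; the first syllable is syllable 1 (e).
  → primary stress on syllable 1.
Suffixed `e.tub.ra.bru:.pa.ru.to` (7 syllables):
  The word has 7 syllables; the first syllable is syllable 1 (e).
  → primary stress on syllable 1.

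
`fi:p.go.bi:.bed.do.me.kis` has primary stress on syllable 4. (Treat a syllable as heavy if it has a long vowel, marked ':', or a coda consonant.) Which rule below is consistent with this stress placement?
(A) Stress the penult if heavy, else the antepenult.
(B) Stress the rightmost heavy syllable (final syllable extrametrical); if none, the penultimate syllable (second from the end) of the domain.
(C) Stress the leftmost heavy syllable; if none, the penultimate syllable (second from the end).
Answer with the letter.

Rule A → syllable 5 (observed: 4).
Rule B → syllable 4 ✓.
Rule C → syllable 1 (observed: 4).

B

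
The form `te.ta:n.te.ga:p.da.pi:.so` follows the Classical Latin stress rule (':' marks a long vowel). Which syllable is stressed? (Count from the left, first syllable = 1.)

6

Classical Latin: stress the penult if heavy (long vowel or closed), else the antepenult.
Weights: 5 da L, 6 pi: H, 7 so L.
The penult (syllable 6, pi:) is heavy, so it takes stress.
Stress on syllable 6: te.ta:n.te.ga:p.da.ˈpi:.so.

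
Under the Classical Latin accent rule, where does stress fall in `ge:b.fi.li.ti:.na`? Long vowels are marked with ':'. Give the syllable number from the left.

Classical Latin: stress the penult if heavy (long vowel or closed), else the antepenult.
Weights: 3 li L, 4 ti: H, 5 na L.
The penult (syllable 4, ti:) is heavy, so it takes stress.
Stress on syllable 4: ge:b.fi.li.ˈti:.na.

4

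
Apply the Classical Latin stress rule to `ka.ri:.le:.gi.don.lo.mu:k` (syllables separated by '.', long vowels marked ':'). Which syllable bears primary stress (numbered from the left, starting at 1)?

Classical Latin: stress the penult if heavy (long vowel or closed), else the antepenult.
Weights: 5 don H, 6 lo L, 7 mu:k H.
The penult (syllable 6, lo) is light, so stress falls on the antepenult (syllable 5, don).
Stress on syllable 5: ka.ri:.le:.gi.ˈdon.lo.mu:k.

5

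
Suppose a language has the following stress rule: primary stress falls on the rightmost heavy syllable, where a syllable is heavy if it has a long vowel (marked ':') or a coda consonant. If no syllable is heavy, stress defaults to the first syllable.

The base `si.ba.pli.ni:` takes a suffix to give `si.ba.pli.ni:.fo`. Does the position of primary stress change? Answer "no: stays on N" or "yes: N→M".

Base `si.ba.pli.ni:` (4 syllables):
  Weights: 1 si L, 2 ba L, 3 pli L, 4 ni: H.
  Heavy syllables in the domain: 4. The rightmost is syllable 4 (ni:).
  → primary stress on syllable 4.
Suffixed `si.ba.pli.ni:.fo` (5 syllables):
  Weights: 1 si L, 2 ba L, 3 pli L, 4 ni: H, 5 fo L.
  Heavy syllables in the domain: 4. The rightmost is syllable 4 (ni:).
  → primary stress on syllable 4.

no: stays on 4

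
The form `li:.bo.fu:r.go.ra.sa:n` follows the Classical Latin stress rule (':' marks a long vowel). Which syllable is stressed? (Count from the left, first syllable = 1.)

Classical Latin: stress the penult if heavy (long vowel or closed), else the antepenult.
Weights: 4 go L, 5 ra L, 6 sa:n H.
The penult (syllable 5, ra) is light, so stress falls on the antepenult (syllable 4, go).
Stress on syllable 4: li:.bo.fu:r.ˈgo.ra.sa:n.

4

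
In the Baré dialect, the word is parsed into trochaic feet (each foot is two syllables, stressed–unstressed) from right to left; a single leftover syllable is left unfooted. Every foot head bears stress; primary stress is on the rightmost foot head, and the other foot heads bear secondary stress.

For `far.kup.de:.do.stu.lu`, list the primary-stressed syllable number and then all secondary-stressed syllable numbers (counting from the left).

Parse right to left into trochaic (ˈσσ) feet: (ˈfar.kup) (ˈde:.do) (ˈstu.lu).
Foot heads (stressed positions): 1, 3, 5.
End Rule Rightmost: primary stress on the rightmost head = syllable 5.
Secondary stress on 1, 3: ˌfar.kup.ˌde:.do.ˈstu.lu.

primary 5, secondary 1, 3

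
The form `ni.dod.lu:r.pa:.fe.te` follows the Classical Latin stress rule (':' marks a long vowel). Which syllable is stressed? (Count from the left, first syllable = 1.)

4

Classical Latin: stress the penult if heavy (long vowel or closed), else the antepenult.
Weights: 4 pa: H, 5 fe L, 6 te L.
The penult (syllable 5, fe) is light, so stress falls on the antepenult (syllable 4, pa:).
Stress on syllable 4: ni.dod.lu:r.ˈpa:.fe.te.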